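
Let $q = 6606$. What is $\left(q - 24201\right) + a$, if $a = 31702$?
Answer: $14107$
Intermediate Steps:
$\left(q - 24201\right) + a = \left(6606 - 24201\right) + 31702 = -17595 + 31702 = 14107$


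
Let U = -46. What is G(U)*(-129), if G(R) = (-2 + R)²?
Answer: -297216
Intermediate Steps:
G(U)*(-129) = (-2 - 46)²*(-129) = (-48)²*(-129) = 2304*(-129) = -297216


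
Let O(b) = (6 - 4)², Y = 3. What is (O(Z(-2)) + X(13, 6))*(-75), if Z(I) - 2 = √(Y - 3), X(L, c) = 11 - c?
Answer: -675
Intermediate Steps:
Z(I) = 2 (Z(I) = 2 + √(3 - 3) = 2 + √0 = 2 + 0 = 2)
O(b) = 4 (O(b) = 2² = 4)
(O(Z(-2)) + X(13, 6))*(-75) = (4 + (11 - 1*6))*(-75) = (4 + (11 - 6))*(-75) = (4 + 5)*(-75) = 9*(-75) = -675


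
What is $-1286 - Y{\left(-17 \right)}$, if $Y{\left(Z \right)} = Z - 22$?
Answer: $-1247$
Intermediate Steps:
$Y{\left(Z \right)} = -22 + Z$ ($Y{\left(Z \right)} = Z - 22 = -22 + Z$)
$-1286 - Y{\left(-17 \right)} = -1286 - \left(-22 - 17\right) = -1286 - -39 = -1286 + 39 = -1247$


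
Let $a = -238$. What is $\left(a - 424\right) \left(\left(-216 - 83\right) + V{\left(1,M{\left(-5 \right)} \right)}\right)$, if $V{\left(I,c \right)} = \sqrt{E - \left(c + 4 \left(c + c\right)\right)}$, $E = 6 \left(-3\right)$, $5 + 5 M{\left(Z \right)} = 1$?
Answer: $197938 - \frac{1986 i \sqrt{30}}{5} \approx 1.9794 \cdot 10^{5} - 2175.6 i$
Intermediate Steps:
$M{\left(Z \right)} = - \frac{4}{5}$ ($M{\left(Z \right)} = -1 + \frac{1}{5} \cdot 1 = -1 + \frac{1}{5} = - \frac{4}{5}$)
$E = -18$
$V{\left(I,c \right)} = \sqrt{-18 - 9 c}$ ($V{\left(I,c \right)} = \sqrt{-18 - \left(c + 4 \left(c + c\right)\right)} = \sqrt{-18 - \left(c + 4 \cdot 2 c\right)} = \sqrt{-18 - 9 c}$)
$\left(a - 424\right) \left(\left(-216 - 83\right) + V{\left(1,M{\left(-5 \right)} \right)}\right) = \left(-238 - 424\right) \left(\left(-216 - 83\right) + 3 \sqrt{-2 - - \frac{4}{5}}\right) = - 662 \left(-299 + 3 \sqrt{-2 + \frac{4}{5}}\right) = - 662 \left(-299 + 3 \sqrt{- \frac{6}{5}}\right) = - 662 \left(-299 + 3 \frac{i \sqrt{30}}{5}\right) = - 662 \left(-299 + \frac{3 i \sqrt{30}}{5}\right) = 197938 - \frac{1986 i \sqrt{30}}{5}$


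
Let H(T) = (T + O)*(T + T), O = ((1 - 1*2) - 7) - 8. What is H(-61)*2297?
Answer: 21578018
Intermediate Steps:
O = -16 (O = ((1 - 2) - 7) - 8 = (-1 - 7) - 8 = -8 - 8 = -16)
H(T) = 2*T*(-16 + T) (H(T) = (T - 16)*(T + T) = (-16 + T)*(2*T) = 2*T*(-16 + T))
H(-61)*2297 = (2*(-61)*(-16 - 61))*2297 = (2*(-61)*(-77))*2297 = 9394*2297 = 21578018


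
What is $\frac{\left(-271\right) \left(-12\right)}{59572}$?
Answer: $\frac{813}{14893} \approx 0.054589$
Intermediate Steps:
$\frac{\left(-271\right) \left(-12\right)}{59572} = 3252 \cdot \frac{1}{59572} = \frac{813}{14893}$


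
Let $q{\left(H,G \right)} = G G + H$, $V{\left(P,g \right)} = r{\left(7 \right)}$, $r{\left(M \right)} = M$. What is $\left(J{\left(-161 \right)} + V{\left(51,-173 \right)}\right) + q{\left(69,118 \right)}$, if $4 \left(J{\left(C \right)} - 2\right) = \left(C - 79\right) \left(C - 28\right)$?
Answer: $25342$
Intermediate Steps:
$V{\left(P,g \right)} = 7$
$J{\left(C \right)} = 2 + \frac{\left(-79 + C\right) \left(-28 + C\right)}{4}$ ($J{\left(C \right)} = 2 + \frac{\left(C - 79\right) \left(C - 28\right)}{4} = 2 + \frac{\left(-79 + C\right) \left(-28 + C\right)}{4}$)
$q{\left(H,G \right)} = H + G^{2}$ ($q{\left(H,G \right)} = G^{2} + H = H + G^{2}$)
$\left(J{\left(-161 \right)} + V{\left(51,-173 \right)}\right) + q{\left(69,118 \right)} = \left(\left(555 - - \frac{17227}{4} + \frac{\left(-161\right)^{2}}{4}\right) + 7\right) + \left(69 + 118^{2}\right) = \left(\left(555 + \frac{17227}{4} + \frac{1}{4} \cdot 25921\right) + 7\right) + \left(69 + 13924\right) = \left(\left(555 + \frac{17227}{4} + \frac{25921}{4}\right) + 7\right) + 13993 = \left(11342 + 7\right) + 13993 = 11349 + 13993 = 25342$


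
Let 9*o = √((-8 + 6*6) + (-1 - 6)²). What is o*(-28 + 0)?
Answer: -28*√77/9 ≈ -27.300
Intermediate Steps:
o = √77/9 (o = √((-8 + 6*6) + (-1 - 6)²)/9 = √((-8 + 36) + (-7)²)/9 = √(28 + 49)/9 = √77/9 ≈ 0.97500)
o*(-28 + 0) = (√77/9)*(-28 + 0) = (√77/9)*(-28) = -28*√77/9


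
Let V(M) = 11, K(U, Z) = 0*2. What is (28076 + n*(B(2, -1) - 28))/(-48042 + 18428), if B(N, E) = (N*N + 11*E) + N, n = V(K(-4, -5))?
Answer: -27713/29614 ≈ -0.93581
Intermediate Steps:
K(U, Z) = 0
n = 11
B(N, E) = N + N² + 11*E (B(N, E) = (N² + 11*E) + N = N + N² + 11*E)
(28076 + n*(B(2, -1) - 28))/(-48042 + 18428) = (28076 + 11*((2 + 2² + 11*(-1)) - 28))/(-48042 + 18428) = (28076 + 11*((2 + 4 - 11) - 28))/(-29614) = (28076 + 11*(-5 - 28))*(-1/29614) = (28076 + 11*(-33))*(-1/29614) = (28076 - 363)*(-1/29614) = 27713*(-1/29614) = -27713/29614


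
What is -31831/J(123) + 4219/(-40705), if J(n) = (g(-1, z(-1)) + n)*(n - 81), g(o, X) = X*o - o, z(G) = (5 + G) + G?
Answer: -26880037/4221690 ≈ -6.3671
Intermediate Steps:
z(G) = 5 + 2*G
g(o, X) = -o + X*o
J(n) = (-81 + n)*(-2 + n) (J(n) = (-(-1 + (5 + 2*(-1))) + n)*(n - 81) = (-(-1 + (5 - 2)) + n)*(-81 + n) = (-(-1 + 3) + n)*(-81 + n) = (-1*2 + n)*(-81 + n) = (-2 + n)*(-81 + n) = (-81 + n)*(-2 + n))
-31831/J(123) + 4219/(-40705) = -31831/(162 + 123² - 83*123) + 4219/(-40705) = -31831/(162 + 15129 - 10209) + 4219*(-1/40705) = -31831/5082 - 4219/40705 = -26880037/4221690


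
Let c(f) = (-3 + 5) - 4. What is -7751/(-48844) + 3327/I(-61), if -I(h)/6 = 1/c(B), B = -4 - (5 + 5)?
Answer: 54175747/48844 ≈ 1109.2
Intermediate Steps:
B = -14 (B = -4 - 1*10 = -4 - 10 = -14)
c(f) = -2 (c(f) = 2 - 4 = -2)
I(h) = 3 (I(h) = -6/(-2) = -6*(-1/2) = 3)
-7751/(-48844) + 3327/I(-61) = -7751/(-48844) + 3327/3 = -7751*(-1/48844) + 3327*(1/3) = 7751/48844 + 1109 = 54175747/48844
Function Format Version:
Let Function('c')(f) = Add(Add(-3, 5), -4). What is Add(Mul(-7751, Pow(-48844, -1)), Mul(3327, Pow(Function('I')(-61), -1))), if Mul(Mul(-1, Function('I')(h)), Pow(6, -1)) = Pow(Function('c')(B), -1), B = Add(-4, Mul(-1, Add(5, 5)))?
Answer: Rational(54175747, 48844) ≈ 1109.2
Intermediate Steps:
B = -14 (B = Add(-4, Mul(-1, 10)) = Add(-4, -10) = -14)
Function('c')(f) = -2 (Function('c')(f) = Add(2, -4) = -2)
Function('I')(h) = 3 (Function('I')(h) = Mul(-6, Pow(-2, -1)) = Mul(-6, Rational(-1, 2)) = 3)
Add(Mul(-7751, Pow(-48844, -1)), Mul(3327, Pow(Function('I')(-61), -1))) = Add(Mul(-7751, Pow(-48844, -1)), Mul(3327, Pow(3, -1))) = Add(Mul(-7751, Rational(-1, 48844)), Mul(3327, Rational(1, 3))) = Add(Rational(7751, 48844), 1109) = Rational(54175747, 48844)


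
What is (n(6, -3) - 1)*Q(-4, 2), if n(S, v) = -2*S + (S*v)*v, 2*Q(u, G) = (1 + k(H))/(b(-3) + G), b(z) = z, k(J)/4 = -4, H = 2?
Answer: 615/2 ≈ 307.50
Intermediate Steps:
k(J) = -16 (k(J) = 4*(-4) = -16)
Q(u, G) = -15/(2*(-3 + G)) (Q(u, G) = ((1 - 16)/(-3 + G))/2 = (-15/(-3 + G))/2 = -15/(2*(-3 + G)))
n(S, v) = -2*S + S*v²
(n(6, -3) - 1)*Q(-4, 2) = (6*(-2 + (-3)²) - 1)*(-15/(-6 + 2*2)) = (6*(-2 + 9) - 1)*(-15/(-6 + 4)) = (6*7 - 1)*(-15/(-2)) = (42 - 1)*(-15*(-½)) = 41*(15/2) = 615/2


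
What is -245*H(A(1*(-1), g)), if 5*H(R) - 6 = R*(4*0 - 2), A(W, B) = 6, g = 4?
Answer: 294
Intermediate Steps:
H(R) = 6/5 - 2*R/5 (H(R) = 6/5 + (R*(4*0 - 2))/5 = 6/5 + (R*(0 - 2))/5 = 6/5 + (R*(-2))/5 = 6/5 + (-2*R)/5 = 6/5 - 2*R/5)
-245*H(A(1*(-1), g)) = -245*(6/5 - ⅖*6) = -245*(6/5 - 12/5) = -245*(-6/5) = 294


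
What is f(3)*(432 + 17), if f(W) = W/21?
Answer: 449/7 ≈ 64.143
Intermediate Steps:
f(W) = W/21 (f(W) = W*(1/21) = W/21)
f(3)*(432 + 17) = ((1/21)*3)*(432 + 17) = (1/7)*449 = 449/7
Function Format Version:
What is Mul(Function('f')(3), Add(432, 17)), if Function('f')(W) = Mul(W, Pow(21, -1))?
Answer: Rational(449, 7) ≈ 64.143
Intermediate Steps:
Function('f')(W) = Mul(Rational(1, 21), W) (Function('f')(W) = Mul(W, Rational(1, 21)) = Mul(Rational(1, 21), W))
Mul(Function('f')(3), Add(432, 17)) = Mul(Mul(Rational(1, 21), 3), Add(432, 17)) = Mul(Rational(1, 7), 449) = Rational(449, 7)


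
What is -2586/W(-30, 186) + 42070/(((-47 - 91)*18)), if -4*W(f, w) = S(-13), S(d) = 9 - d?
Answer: 6192239/13662 ≈ 453.25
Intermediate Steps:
W(f, w) = -11/2 (W(f, w) = -(9 - 1*(-13))/4 = -(9 + 13)/4 = -1/4*22 = -11/2)
-2586/W(-30, 186) + 42070/(((-47 - 91)*18)) = -2586/(-11/2) + 42070/(((-47 - 91)*18)) = -2586*(-2/11) + 42070/((-138*18)) = 5172/11 + 42070/(-2484) = 5172/11 + 42070*(-1/2484) = 5172/11 - 21035/1242 = 6192239/13662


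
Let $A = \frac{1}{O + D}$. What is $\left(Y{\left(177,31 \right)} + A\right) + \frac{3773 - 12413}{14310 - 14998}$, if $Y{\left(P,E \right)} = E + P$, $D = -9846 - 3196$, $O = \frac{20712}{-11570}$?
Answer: $\frac{715646515029}{3244708018} \approx 220.56$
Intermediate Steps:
$O = - \frac{10356}{5785}$ ($O = 20712 \left(- \frac{1}{11570}\right) = - \frac{10356}{5785} \approx -1.7901$)
$D = -13042$ ($D = -9846 - 3196 = -13042$)
$A = - \frac{5785}{75458326}$ ($A = \frac{1}{- \frac{10356}{5785} - 13042} = \frac{1}{- \frac{75458326}{5785}} = - \frac{5785}{75458326} \approx -7.6665 \cdot 10^{-5}$)
$\left(Y{\left(177,31 \right)} + A\right) + \frac{3773 - 12413}{14310 - 14998} = \left(\left(31 + 177\right) - \frac{5785}{75458326}\right) + \frac{3773 - 12413}{14310 - 14998} = \left(208 - \frac{5785}{75458326}\right) - \frac{8640}{-688} = \frac{15695326023}{75458326} - - \frac{540}{43} = \frac{15695326023}{75458326} + \frac{540}{43} = \frac{715646515029}{3244708018}$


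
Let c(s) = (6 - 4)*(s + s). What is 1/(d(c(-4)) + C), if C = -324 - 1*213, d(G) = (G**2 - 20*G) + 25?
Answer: 1/64 ≈ 0.015625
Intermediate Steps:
c(s) = 4*s (c(s) = 2*(2*s) = 4*s)
d(G) = 25 + G**2 - 20*G
C = -537 (C = -324 - 213 = -537)
1/(d(c(-4)) + C) = 1/((25 + (4*(-4))**2 - 80*(-4)) - 537) = 1/((25 + (-16)**2 - 20*(-16)) - 537) = 1/((25 + 256 + 320) - 537) = 1/(601 - 537) = 1/64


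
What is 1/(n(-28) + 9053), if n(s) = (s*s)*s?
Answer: -1/12899 ≈ -7.7525e-5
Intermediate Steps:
n(s) = s³ (n(s) = s²*s = s³)
1/(n(-28) + 9053) = 1/((-28)³ + 9053) = 1/(-21952 + 9053) = 1/(-12899) = -1/12899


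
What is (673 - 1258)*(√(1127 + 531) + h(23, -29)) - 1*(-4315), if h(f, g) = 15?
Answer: -4460 - 585*√1658 ≈ -28280.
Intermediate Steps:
(673 - 1258)*(√(1127 + 531) + h(23, -29)) - 1*(-4315) = (673 - 1258)*(√(1127 + 531) + 15) - 1*(-4315) = -585*(√1658 + 15) + 4315 = -585*(15 + √1658) + 4315 = (-8775 - 585*√1658) + 4315 = -4460 - 585*√1658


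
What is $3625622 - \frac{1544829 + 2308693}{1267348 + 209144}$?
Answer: $\frac{2676599012251}{738246} \approx 3.6256 \cdot 10^{6}$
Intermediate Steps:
$3625622 - \frac{1544829 + 2308693}{1267348 + 209144} = 3625622 - \frac{3853522}{1476492} = 3625622 - 3853522 \cdot \frac{1}{1476492} = 3625622 - \frac{1926761}{738246} = \frac{2676599012251}{738246}$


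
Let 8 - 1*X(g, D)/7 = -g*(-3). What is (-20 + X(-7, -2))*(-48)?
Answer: -8784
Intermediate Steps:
X(g, D) = 56 - 21*g (X(g, D) = 56 - 7*(-g)*(-3) = 56 - 21*g)
(-20 + X(-7, -2))*(-48) = (-20 + (56 - 21*(-7)))*(-48) = (-20 + (56 + 147))*(-48) = (-20 + 203)*(-48) = 183*(-48) = -8784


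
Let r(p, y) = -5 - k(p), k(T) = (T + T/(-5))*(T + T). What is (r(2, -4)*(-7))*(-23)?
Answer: -9177/5 ≈ -1835.4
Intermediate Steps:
k(T) = 8*T²/5 (k(T) = (T + T*(-⅕))*(2*T) = (T - T/5)*(2*T) = (4*T/5)*(2*T) = 8*T²/5)
r(p, y) = -5 - 8*p²/5
(r(2, -4)*(-7))*(-23) = ((-5 - 8/5*2²)*(-7))*(-23) = ((-5 - 8/5*4)*(-7))*(-23) = ((-5 - 32/5)*(-7))*(-23) = -57/5*(-7)*(-23) = (399/5)*(-23) = -9177/5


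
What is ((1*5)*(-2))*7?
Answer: -70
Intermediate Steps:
((1*5)*(-2))*7 = (5*(-2))*7 = -10*7 = -70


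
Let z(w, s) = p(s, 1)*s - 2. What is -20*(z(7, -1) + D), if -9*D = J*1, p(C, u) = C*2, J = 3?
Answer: 20/3 ≈ 6.6667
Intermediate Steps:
p(C, u) = 2*C
z(w, s) = -2 + 2*s**2 (z(w, s) = (2*s)*s - 2 = 2*s**2 - 2 = -2 + 2*s**2)
D = -1/3 ≈ -0.33333
-20*(z(7, -1) + D) = -20*((-2 + 2*(-1)**2) - 1/3) = -20*((-2 + 2*1) - 1/3) = -20*((-2 + 2) - 1/3) = -20*(0 - 1/3) = -20*(-1/3) = 20/3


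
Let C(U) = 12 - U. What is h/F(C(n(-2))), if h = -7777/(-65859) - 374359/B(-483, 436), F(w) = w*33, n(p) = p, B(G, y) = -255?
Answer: 1369827362/431047155 ≈ 3.1779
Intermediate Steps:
F(w) = 33*w
h = 2739654724/1866005 (h = -7777/(-65859) - 374359/(-255) = -7777*(-1/65859) - 374359*(-1/255) = 7777/65859 + 374359/255 = 2739654724/1866005 ≈ 1468.2)
h/F(C(n(-2))) = 2739654724/(1866005*((33*(12 - 1*(-2))))) = 2739654724/(1866005*((33*(12 + 2)))) = 2739654724/(1866005*((33*14))) = (2739654724/1866005)/462 = (2739654724/1866005)*(1/462) = 1369827362/431047155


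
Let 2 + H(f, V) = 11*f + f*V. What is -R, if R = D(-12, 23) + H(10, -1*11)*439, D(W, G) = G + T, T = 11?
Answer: 844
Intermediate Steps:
D(W, G) = 11 + G (D(W, G) = G + 11 = 11 + G)
H(f, V) = -2 + 11*f + V*f (H(f, V) = -2 + (11*f + f*V) = -2 + (11*f + V*f) = -2 + 11*f + V*f)
R = -844 (R = (11 + 23) + (-2 + 11*10 - 1*11*10)*439 = 34 + (-2 + 110 - 11*10)*439 = 34 + (-2 + 110 - 110)*439 = 34 - 2*439 = 34 - 878 = -844)
-R = -1*(-844) = 844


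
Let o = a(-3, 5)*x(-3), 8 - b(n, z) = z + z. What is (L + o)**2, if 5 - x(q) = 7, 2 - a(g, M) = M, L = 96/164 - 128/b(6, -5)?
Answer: 37636/136161 ≈ 0.27641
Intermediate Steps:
b(n, z) = 8 - 2*z (b(n, z) = 8 - (z + z) = 8 - 2*z)
L = -2408/369 (L = 96/164 - 128/(8 - 2*(-5)) = 96*(1/164) - 128/(8 + 10) = 24/41 - 128/18 = 24/41 - 128*1/18 = 24/41 - 64/9 = -2408/369 ≈ -6.5257)
a(g, M) = 2 - M
x(q) = -2 (x(q) = 5 - 1*7 = 5 - 7 = -2)
o = 6 (o = (2 - 1*5)*(-2) = (2 - 5)*(-2) = -3*(-2) = 6)
(L + o)**2 = (-2408/369 + 6)**2 = (-194/369)**2 = 37636/136161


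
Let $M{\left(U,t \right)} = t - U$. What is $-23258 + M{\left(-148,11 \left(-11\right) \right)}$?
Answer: $-23231$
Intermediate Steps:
$-23258 + M{\left(-148,11 \left(-11\right) \right)} = -23258 + \left(11 \left(-11\right) - -148\right) = -23258 + \left(-121 + 148\right) = -23258 + 27 = -23231$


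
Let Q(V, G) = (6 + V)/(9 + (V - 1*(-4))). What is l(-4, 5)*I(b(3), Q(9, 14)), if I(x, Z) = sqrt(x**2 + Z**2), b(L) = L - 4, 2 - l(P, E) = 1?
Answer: sqrt(709)/22 ≈ 1.2103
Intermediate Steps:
l(P, E) = 1 (l(P, E) = 2 - 1*1 = 2 - 1 = 1)
Q(V, G) = (6 + V)/(13 + V) (Q(V, G) = (6 + V)/(9 + (V + 4)) = (6 + V)/(9 + (4 + V)) = (6 + V)/(13 + V))
b(L) = -4 + L
I(x, Z) = sqrt(Z**2 + x**2)
l(-4, 5)*I(b(3), Q(9, 14)) = 1*sqrt(((6 + 9)/(13 + 9))**2 + (-4 + 3)**2) = 1*sqrt((15/22)**2 + (-1)**2) = 1*sqrt(((1/22)*15)**2 + 1) = 1*sqrt((15/22)**2 + 1) = 1*sqrt(225/484 + 1) = 1*sqrt(709/484) = 1*(sqrt(709)/22) = sqrt(709)/22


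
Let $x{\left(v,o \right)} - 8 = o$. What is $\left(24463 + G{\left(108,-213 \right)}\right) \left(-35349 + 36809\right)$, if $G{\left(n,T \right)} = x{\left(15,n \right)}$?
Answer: $35885340$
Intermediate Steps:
$x{\left(v,o \right)} = 8 + o$
$G{\left(n,T \right)} = 8 + n$
$\left(24463 + G{\left(108,-213 \right)}\right) \left(-35349 + 36809\right) = \left(24463 + \left(8 + 108\right)\right) \left(-35349 + 36809\right) = \left(24463 + 116\right) 1460 = 24579 \cdot 1460 = 35885340$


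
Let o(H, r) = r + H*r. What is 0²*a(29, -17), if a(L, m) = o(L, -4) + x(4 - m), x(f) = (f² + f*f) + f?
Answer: 0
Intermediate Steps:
x(f) = f + 2*f² (x(f) = (f² + f²) + f = 2*f² + f = f + 2*f²)
a(L, m) = -4 - 4*L + (4 - m)*(9 - 2*m) (a(L, m) = -4*(1 + L) + (4 - m)*(1 + 2*(4 - m)) = (-4 - 4*L) + (4 - m)*(1 + (8 - 2*m)) = (-4 - 4*L) + (4 - m)*(9 - 2*m) = -4 - 4*L + (4 - m)*(9 - 2*m))
0²*a(29, -17) = 0²*(-4 - 4*29 + (-9 + 2*(-17))*(-4 - 17)) = 0*(-4 - 116 + (-9 - 34)*(-21)) = 0*(-4 - 116 - 43*(-21)) = 0*(-4 - 116 + 903) = 0*783 = 0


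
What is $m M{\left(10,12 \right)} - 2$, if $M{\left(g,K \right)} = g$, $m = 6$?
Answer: $58$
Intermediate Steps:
$m M{\left(10,12 \right)} - 2 = 6 \cdot 10 - 2 = 60 - 2 = 58$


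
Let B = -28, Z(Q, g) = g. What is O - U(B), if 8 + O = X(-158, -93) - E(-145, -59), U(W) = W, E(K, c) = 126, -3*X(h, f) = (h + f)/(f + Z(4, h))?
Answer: -319/3 ≈ -106.33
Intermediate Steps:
X(h, f) = -⅓ (X(h, f) = -(h + f)/(3*(f + h)) = -(f + h)/(3*(f + h)) = -⅓*1 = -⅓)
O = -403/3 (O = -8 + (-⅓ - 1*126) = -8 + (-⅓ - 126) = -8 - 379/3 = -403/3 ≈ -134.33)
O - U(B) = -403/3 - 1*(-28) = -403/3 + 28 = -319/3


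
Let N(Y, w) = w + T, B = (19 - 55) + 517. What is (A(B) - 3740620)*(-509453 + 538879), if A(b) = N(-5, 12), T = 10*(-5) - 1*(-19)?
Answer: -110072043214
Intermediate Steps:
T = -31 (T = -50 + 19 = -31)
B = 481 (B = -36 + 517 = 481)
N(Y, w) = -31 + w (N(Y, w) = w - 31 = -31 + w)
A(b) = -19 (A(b) = -31 + 12 = -19)
(A(B) - 3740620)*(-509453 + 538879) = (-19 - 3740620)*(-509453 + 538879) = -3740639*29426 = -110072043214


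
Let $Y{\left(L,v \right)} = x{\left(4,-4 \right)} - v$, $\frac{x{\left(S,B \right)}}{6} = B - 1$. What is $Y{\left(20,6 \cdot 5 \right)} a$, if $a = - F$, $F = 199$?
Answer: $11940$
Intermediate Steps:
$x{\left(S,B \right)} = -6 + 6 B$ ($x{\left(S,B \right)} = 6 \left(B - 1\right) = 6 \left(-1 + B\right) = -6 + 6 B$)
$a = -199$ ($a = \left(-1\right) 199 = -199$)
$Y{\left(L,v \right)} = -30 - v$ ($Y{\left(L,v \right)} = \left(-6 + 6 \left(-4\right)\right) - v = \left(-6 - 24\right) - v = -30 - v$)
$Y{\left(20,6 \cdot 5 \right)} a = \left(-30 - 6 \cdot 5\right) \left(-199\right) = \left(-30 - 30\right) \left(-199\right) = \left(-60\right) \left(-199\right) = 11940$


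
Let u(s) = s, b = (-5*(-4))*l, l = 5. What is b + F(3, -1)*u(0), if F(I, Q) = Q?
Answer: 100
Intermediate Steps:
b = 100 (b = -5*(-4)*5 = 20*5 = 100)
b + F(3, -1)*u(0) = 100 - 1*0 = 100 + 0 = 100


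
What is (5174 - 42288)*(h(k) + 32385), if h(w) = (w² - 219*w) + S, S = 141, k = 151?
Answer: -826083412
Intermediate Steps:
h(w) = 141 + w² - 219*w (h(w) = (w² - 219*w) + 141 = 141 + w² - 219*w)
(5174 - 42288)*(h(k) + 32385) = (5174 - 42288)*((141 + 151² - 219*151) + 32385) = -37114*((141 + 22801 - 33069) + 32385) = -37114*(-10127 + 32385) = -37114*22258 = -826083412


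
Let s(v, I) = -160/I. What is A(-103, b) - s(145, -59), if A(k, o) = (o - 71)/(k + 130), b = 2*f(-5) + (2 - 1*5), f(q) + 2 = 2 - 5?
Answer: -3092/531 ≈ -5.8230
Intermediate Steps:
f(q) = -5 (f(q) = -2 + (2 - 5) = -2 - 3 = -5)
b = -13 (b = 2*(-5) + (2 - 1*5) = -10 + (2 - 5) = -10 - 3 = -13)
A(k, o) = (-71 + o)/(130 + k)
A(-103, b) - s(145, -59) = (-71 - 13)/(130 - 103) - (-160)/(-59) = -84/27 - (-160)*(-1)/59 = (1/27)*(-84) - 1*160/59 = -28/9 - 160/59 = -3092/531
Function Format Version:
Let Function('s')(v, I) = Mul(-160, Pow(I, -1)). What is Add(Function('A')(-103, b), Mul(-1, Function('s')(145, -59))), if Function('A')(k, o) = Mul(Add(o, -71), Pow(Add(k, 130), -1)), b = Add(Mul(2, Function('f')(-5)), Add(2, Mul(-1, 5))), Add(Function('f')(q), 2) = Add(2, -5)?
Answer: Rational(-3092, 531) ≈ -5.8230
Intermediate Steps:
Function('f')(q) = -5 (Function('f')(q) = Add(-2, Add(2, -5)) = Add(-2, -3) = -5)
b = -13 (b = Add(Mul(2, -5), Add(2, Mul(-1, 5))) = Add(-10, Add(2, -5)) = Add(-10, -3) = -13)
Function('A')(k, o) = Mul(Pow(Add(130, k), -1), Add(-71, o)) (Function('A')(k, o) = Mul(Add(-71, o), Pow(Add(130, k), -1)) = Mul(Pow(Add(130, k), -1), Add(-71, o)))
Add(Function('A')(-103, b), Mul(-1, Function('s')(145, -59))) = Add(Mul(Pow(Add(130, -103), -1), Add(-71, -13)), Mul(-1, Mul(-160, Pow(-59, -1)))) = Add(Mul(Pow(27, -1), -84), Mul(-1, Mul(-160, Rational(-1, 59)))) = Add(Mul(Rational(1, 27), -84), Mul(-1, Rational(160, 59))) = Add(Rational(-28, 9), Rational(-160, 59)) = Rational(-3092, 531)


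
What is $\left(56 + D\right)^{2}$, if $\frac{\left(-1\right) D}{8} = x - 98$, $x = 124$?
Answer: $23104$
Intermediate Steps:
$D = -208$ ($D = - 8 \left(124 - 98\right) = \left(-8\right) 26 = -208$)
$\left(56 + D\right)^{2} = \left(56 - 208\right)^{2} = \left(-152\right)^{2} = 23104$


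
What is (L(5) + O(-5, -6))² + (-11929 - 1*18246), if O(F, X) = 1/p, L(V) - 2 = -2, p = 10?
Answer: -3017499/100 ≈ -30175.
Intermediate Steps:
L(V) = 0 (L(V) = 2 - 2 = 0)
O(F, X) = ⅒ (O(F, X) = 1/10 = ⅒)
(L(5) + O(-5, -6))² + (-11929 - 1*18246) = (0 + ⅒)² + (-11929 - 1*18246) = (⅒)² + (-11929 - 18246) = 1/100 - 30175 = -3017499/100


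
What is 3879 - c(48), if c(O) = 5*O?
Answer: 3639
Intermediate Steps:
3879 - c(48) = 3879 - 5*48 = 3879 - 1*240 = 3879 - 240 = 3639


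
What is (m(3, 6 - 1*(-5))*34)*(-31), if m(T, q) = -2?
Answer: 2108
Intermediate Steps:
(m(3, 6 - 1*(-5))*34)*(-31) = -2*34*(-31) = -68*(-31) = 2108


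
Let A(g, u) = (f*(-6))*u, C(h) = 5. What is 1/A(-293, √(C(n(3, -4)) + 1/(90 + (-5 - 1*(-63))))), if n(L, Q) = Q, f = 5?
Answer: -√27417/11115 ≈ -0.014897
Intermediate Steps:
A(g, u) = -30*u (A(g, u) = (5*(-6))*u = -30*u)
1/A(-293, √(C(n(3, -4)) + 1/(90 + (-5 - 1*(-63))))) = 1/(-30*√(5 + 1/(90 + (-5 - 1*(-63))))) = 1/(-30*√(5 + 1/(90 + (-5 + 63)))) = 1/(-30*√(5 + 1/(90 + 58))) = 1/(-30*√(5 + 1/148)) = 1/(-15*√27417/37) = -√27417/11115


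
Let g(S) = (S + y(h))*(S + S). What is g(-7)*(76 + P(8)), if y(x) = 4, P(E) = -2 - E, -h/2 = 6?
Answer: 2772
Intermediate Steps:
h = -12 (h = -2*6 = -12)
g(S) = 2*S*(4 + S) (g(S) = (S + 4)*(S + S) = (4 + S)*(2*S) = 2*S*(4 + S))
g(-7)*(76 + P(8)) = (2*(-7)*(4 - 7))*(76 + (-2 - 1*8)) = (2*(-7)*(-3))*(76 + (-2 - 8)) = 42*(76 - 10) = 42*66 = 2772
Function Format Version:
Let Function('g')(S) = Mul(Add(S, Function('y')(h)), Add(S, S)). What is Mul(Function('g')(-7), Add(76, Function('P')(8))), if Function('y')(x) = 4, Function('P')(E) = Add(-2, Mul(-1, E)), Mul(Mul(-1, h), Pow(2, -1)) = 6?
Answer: 2772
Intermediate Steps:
h = -12 (h = Mul(-2, 6) = -12)
Function('g')(S) = Mul(2, S, Add(4, S)) (Function('g')(S) = Mul(Add(S, 4), Add(S, S)) = Mul(Add(4, S), Mul(2, S)) = Mul(2, S, Add(4, S)))
Mul(Function('g')(-7), Add(76, Function('P')(8))) = Mul(Mul(2, -7, Add(4, -7)), Add(76, Add(-2, Mul(-1, 8)))) = Mul(Mul(2, -7, -3), Add(76, Add(-2, -8))) = Mul(42, Add(76, -10)) = Mul(42, 66) = 2772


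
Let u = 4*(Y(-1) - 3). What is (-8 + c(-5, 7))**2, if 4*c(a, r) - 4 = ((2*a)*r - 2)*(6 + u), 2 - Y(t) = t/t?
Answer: 841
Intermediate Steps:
Y(t) = 1 (Y(t) = 2 - t/t = 2 - 1*1 = 2 - 1 = 1)
u = -8 (u = 4*(1 - 3) = 4*(-2) = -8)
c(a, r) = 2 - a*r (c(a, r) = 1 + (((2*a)*r - 2)*(6 - 8))/4 = 1 + ((2*a*r - 2)*(-2))/4 = 1 + ((-2 + 2*a*r)*(-2))/4 = 1 + (4 - 4*a*r)/4 = 1 + (1 - a*r) = 2 - a*r)
(-8 + c(-5, 7))**2 = (-8 + (2 - 1*(-5)*7))**2 = (-8 + (2 + 35))**2 = (-8 + 37)**2 = 29**2 = 841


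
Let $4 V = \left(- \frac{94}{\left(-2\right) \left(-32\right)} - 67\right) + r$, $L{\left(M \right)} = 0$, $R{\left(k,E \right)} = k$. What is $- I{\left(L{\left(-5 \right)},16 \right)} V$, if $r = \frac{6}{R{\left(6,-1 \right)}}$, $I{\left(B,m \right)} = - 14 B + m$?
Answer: $\frac{2159}{8} \approx 269.88$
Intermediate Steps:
$I{\left(B,m \right)} = m - 14 B$
$r = 1$ ($r = \frac{6}{6} = 6 \cdot \frac{1}{6} = 1$)
$V = - \frac{2159}{128}$ ($V = \frac{\left(- \frac{94}{\left(-2\right) \left(-32\right)} - 67\right) + 1}{4} = \frac{\left(- \frac{94}{64} - 67\right) + 1}{4} = \frac{\left(\left(-94\right) \frac{1}{64} - 67\right) + 1}{4} = \frac{\left(- \frac{47}{32} - 67\right) + 1}{4} = \frac{- \frac{2191}{32} + 1}{4} = \frac{1}{4} \left(- \frac{2159}{32}\right) = - \frac{2159}{128} \approx -16.867$)
$- I{\left(L{\left(-5 \right)},16 \right)} V = - (16 - 0) \left(- \frac{2159}{128}\right) = - (16 + 0) \left(- \frac{2159}{128}\right) = \left(-1\right) 16 \left(- \frac{2159}{128}\right) = \left(-16\right) \left(- \frac{2159}{128}\right) = \frac{2159}{8}$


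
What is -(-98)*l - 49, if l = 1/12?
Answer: -245/6 ≈ -40.833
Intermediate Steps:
l = 1/12 ≈ 0.083333
-(-98)*l - 49 = -(-98)/12 - 49 = -49*(-⅙) - 49 = 49/6 - 49 = -245/6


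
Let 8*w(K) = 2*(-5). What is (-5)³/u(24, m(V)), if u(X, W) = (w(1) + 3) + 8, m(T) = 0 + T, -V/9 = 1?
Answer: -500/39 ≈ -12.821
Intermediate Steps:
V = -9 (V = -9*1 = -9)
w(K) = -5/4 (w(K) = (2*(-5))/8 = (⅛)*(-10) = -5/4)
m(T) = T
u(X, W) = 39/4 (u(X, W) = (-5/4 + 3) + 8 = 7/4 + 8 = 39/4)
(-5)³/u(24, m(V)) = (-5)³/(39/4) = -125*4/39 = -500/39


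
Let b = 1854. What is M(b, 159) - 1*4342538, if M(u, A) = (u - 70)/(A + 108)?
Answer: -1159455862/267 ≈ -4.3425e+6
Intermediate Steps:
M(u, A) = (-70 + u)/(108 + A)
M(b, 159) - 1*4342538 = (-70 + 1854)/(108 + 159) - 1*4342538 = 1784/267 - 4342538 = -1159455862/267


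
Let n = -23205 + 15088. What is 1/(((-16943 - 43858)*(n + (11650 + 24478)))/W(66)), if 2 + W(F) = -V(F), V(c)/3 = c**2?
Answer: 13070/1703096811 ≈ 7.6743e-6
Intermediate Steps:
n = -8117
V(c) = 3*c**2
W(F) = -2 - 3*F**2
1/(((-16943 - 43858)*(n + (11650 + 24478)))/W(66)) = 1/(((-16943 - 43858)*(-8117 + (11650 + 24478)))/(-2 - 3*66**2)) = 1/((-60801*(-8117 + 36128))/(-2 - 3*4356)) = 1/((-60801*28011)/(-2 - 13068)) = 1/(-1703096811/(-13070)) = 1/(-1703096811*(-1/13070)) = 1/(1703096811/13070) = 13070/1703096811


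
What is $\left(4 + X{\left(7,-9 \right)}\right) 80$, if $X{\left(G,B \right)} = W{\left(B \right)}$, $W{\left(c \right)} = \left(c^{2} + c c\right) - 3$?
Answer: $13040$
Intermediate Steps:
$W{\left(c \right)} = -3 + 2 c^{2}$ ($W{\left(c \right)} = \left(c^{2} + c^{2}\right) - 3 = 2 c^{2} - 3 = -3 + 2 c^{2}$)
$X{\left(G,B \right)} = -3 + 2 B^{2}$
$\left(4 + X{\left(7,-9 \right)}\right) 80 = \left(4 - \left(3 - 2 \left(-9\right)^{2}\right)\right) 80 = \left(4 + \left(-3 + 2 \cdot 81\right)\right) 80 = \left(4 + \left(-3 + 162\right)\right) 80 = \left(4 + 159\right) 80 = 163 \cdot 80 = 13040$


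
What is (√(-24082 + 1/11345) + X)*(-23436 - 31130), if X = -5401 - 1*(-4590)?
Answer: 44253026 - 54566*I*√3099570728705/11345 ≈ 4.4253e+7 - 8.4678e+6*I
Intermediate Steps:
X = -811 (X = -5401 + 4590 = -811)
(√(-24082 + 1/11345) + X)*(-23436 - 31130) = (√(-24082 + 1/11345) - 811)*(-23436 - 31130) = (√(-24082 + 1/11345) - 811)*(-54566) = (√(-273210289/11345) - 811)*(-54566) = (I*√3099570728705/11345 - 811)*(-54566) = (-811 + I*√3099570728705/11345)*(-54566) = 44253026 - 54566*I*√3099570728705/11345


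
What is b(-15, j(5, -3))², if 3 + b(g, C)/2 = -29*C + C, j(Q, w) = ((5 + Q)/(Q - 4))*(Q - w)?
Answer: 20124196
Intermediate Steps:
j(Q, w) = (5 + Q)*(Q - w)/(-4 + Q) (j(Q, w) = ((5 + Q)/(-4 + Q))*(Q - w) = (5 + Q)*(Q - w)/(-4 + Q))
b(g, C) = -6 - 56*C (b(g, C) = -6 + 2*(-29*C + C) = -6 + 2*(-28*C) = -6 - 56*C)
b(-15, j(5, -3))² = (-6 - 56*(5² - 5*(-3) + 5*5 - 1*5*(-3))/(-4 + 5))² = (-6 - 56*(25 + 15 + 25 + 15)/1)² = (-6 - 56*80)² = (-6 - 4480)² = (-4486)² = 20124196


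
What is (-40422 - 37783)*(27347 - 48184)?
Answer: 1629557585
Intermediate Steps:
(-40422 - 37783)*(27347 - 48184) = -78205*(-20837) = 1629557585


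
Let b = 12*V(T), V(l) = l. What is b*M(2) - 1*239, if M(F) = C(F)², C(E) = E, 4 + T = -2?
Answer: -527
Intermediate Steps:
T = -6 (T = -4 - 2 = -6)
M(F) = F²
b = -72 (b = 12*(-6) = -72)
b*M(2) - 1*239 = -72*2² - 1*239 = -72*4 - 239 = -288 - 239 = -527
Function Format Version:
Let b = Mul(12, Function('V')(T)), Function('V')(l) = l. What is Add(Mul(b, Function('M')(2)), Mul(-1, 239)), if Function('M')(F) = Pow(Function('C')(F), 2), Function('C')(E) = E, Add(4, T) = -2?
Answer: -527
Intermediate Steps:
T = -6 (T = Add(-4, -2) = -6)
Function('M')(F) = Pow(F, 2)
b = -72 (b = Mul(12, -6) = -72)
Add(Mul(b, Function('M')(2)), Mul(-1, 239)) = Add(Mul(-72, Pow(2, 2)), Mul(-1, 239)) = Add(Mul(-72, 4), -239) = Add(-288, -239) = -527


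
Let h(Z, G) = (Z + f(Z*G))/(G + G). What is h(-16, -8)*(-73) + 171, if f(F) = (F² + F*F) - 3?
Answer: 2393413/16 ≈ 1.4959e+5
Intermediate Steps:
f(F) = -3 + 2*F² (f(F) = (F² + F²) - 3 = 2*F² - 3 = -3 + 2*F²)
h(Z, G) = (-3 + Z + 2*G²*Z²)/(2*G) (h(Z, G) = (Z + (-3 + 2*(Z*G)²))/(G + G) = (Z + (-3 + 2*(G*Z)²))/((2*G)) = (Z + (-3 + 2*(G²*Z²)))*(1/(2*G)) = (Z + (-3 + 2*G²*Z²))*(1/(2*G)) = (-3 + Z + 2*G²*Z²)*(1/(2*G)) = (-3 + Z + 2*G²*Z²)/(2*G))
h(-16, -8)*(-73) + 171 = ((½)*(-3 - 16 + 2*(-8)²*(-16)²)/(-8))*(-73) + 171 = ((½)*(-⅛)*(-3 - 16 + 2*64*256))*(-73) + 171 = ((½)*(-⅛)*(-3 - 16 + 32768))*(-73) + 171 = ((½)*(-⅛)*32749)*(-73) + 171 = -32749/16*(-73) + 171 = 2390677/16 + 171 = 2393413/16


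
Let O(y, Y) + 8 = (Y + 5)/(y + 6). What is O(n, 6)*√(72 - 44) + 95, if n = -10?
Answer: 95 - 43*√7/2 ≈ 38.116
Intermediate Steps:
O(y, Y) = -8 + (5 + Y)/(6 + y) (O(y, Y) = -8 + (Y + 5)/(y + 6) = -8 + (5 + Y)/(6 + y))
O(n, 6)*√(72 - 44) + 95 = ((-43 + 6 - 8*(-10))/(6 - 10))*√(72 - 44) + 95 = ((-43 + 6 + 80)/(-4))*√28 + 95 = (-¼*43)*(2*√7) + 95 = -43*√7/2 + 95 = 95 - 43*√7/2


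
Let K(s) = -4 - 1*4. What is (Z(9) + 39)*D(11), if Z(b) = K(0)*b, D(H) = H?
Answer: -363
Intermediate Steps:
K(s) = -8 (K(s) = -4 - 4 = -8)
Z(b) = -8*b
(Z(9) + 39)*D(11) = (-8*9 + 39)*11 = (-72 + 39)*11 = -33*11 = -363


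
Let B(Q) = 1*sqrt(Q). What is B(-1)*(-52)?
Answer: -52*I ≈ -52.0*I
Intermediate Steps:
B(Q) = sqrt(Q)
B(-1)*(-52) = sqrt(-1)*(-52) = I*(-52) = -52*I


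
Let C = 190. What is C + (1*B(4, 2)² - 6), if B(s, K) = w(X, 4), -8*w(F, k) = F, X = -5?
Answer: 11801/64 ≈ 184.39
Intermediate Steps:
w(F, k) = -F/8
B(s, K) = 5/8 (B(s, K) = -⅛*(-5) = 5/8)
C + (1*B(4, 2)² - 6) = 190 + (1*(5/8)² - 6) = 190 + (1*(25/64) - 6) = 190 + (25/64 - 6) = 190 - 359/64 = 11801/64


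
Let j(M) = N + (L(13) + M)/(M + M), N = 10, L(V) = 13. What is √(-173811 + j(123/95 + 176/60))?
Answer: 15*I*√44864078/241 ≈ 416.89*I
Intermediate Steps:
j(M) = 10 + (13 + M)/(2*M) (j(M) = 10 + (13 + M)/(M + M) = 10 + (13 + M)/((2*M)) = 10 + (13 + M)*(1/(2*M)) = 10 + (13 + M)/(2*M))
√(-173811 + j(123/95 + 176/60)) = √(-173811 + (13 + 21*(123/95 + 176/60))/(2*(123/95 + 176/60))) = √(-173811 + (13 + 21*(123*(1/95) + 176*(1/60)))/(2*(123*(1/95) + 176*(1/60)))) = √(-173811 + (13 + 21*(123/95 + 44/15))/(2*(123/95 + 44/15))) = √(-173811 + (13 + 21*(241/57))/(2*(241/57))) = √(-173811 + (½)*(57/241)*(13 + 1687/19)) = √(-173811 + (½)*(57/241)*(1934/19)) = √(-173811 + 2901/241) = √(-41885550/241) = 15*I*√44864078/241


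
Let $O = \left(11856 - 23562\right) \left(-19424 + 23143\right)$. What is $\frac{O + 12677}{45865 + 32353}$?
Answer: $- \frac{43521937}{78218} \approx -556.42$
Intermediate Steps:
$O = -43534614$ ($O = \left(-11706\right) 3719 = -43534614$)
$\frac{O + 12677}{45865 + 32353} = \frac{-43534614 + 12677}{45865 + 32353} = - \frac{43521937}{78218}$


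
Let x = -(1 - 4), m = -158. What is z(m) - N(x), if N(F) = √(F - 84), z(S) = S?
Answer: -158 - 9*I ≈ -158.0 - 9.0*I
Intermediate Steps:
x = 3 (x = -1*(-3) = 3)
N(F) = √(-84 + F)
z(m) - N(x) = -158 - √(-84 + 3) = -158 - √(-81) = -158 - 9*I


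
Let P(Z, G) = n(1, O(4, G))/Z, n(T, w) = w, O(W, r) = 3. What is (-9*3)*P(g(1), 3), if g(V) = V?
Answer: -81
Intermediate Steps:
P(Z, G) = 3/Z
(-9*3)*P(g(1), 3) = (-9*3)*(3/1) = -81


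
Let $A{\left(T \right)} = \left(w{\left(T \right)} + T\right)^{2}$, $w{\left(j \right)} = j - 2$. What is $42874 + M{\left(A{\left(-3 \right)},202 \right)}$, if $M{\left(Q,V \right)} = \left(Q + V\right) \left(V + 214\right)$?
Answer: $153530$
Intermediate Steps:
$w{\left(j \right)} = -2 + j$
$A{\left(T \right)} = \left(-2 + 2 T\right)^{2}$ ($A{\left(T \right)} = \left(\left(-2 + T\right) + T\right)^{2} = \left(-2 + 2 T\right)^{2}$)
$M{\left(Q,V \right)} = \left(214 + V\right) \left(Q + V\right)$ ($M{\left(Q,V \right)} = \left(Q + V\right) \left(214 + V\right) = \left(214 + V\right) \left(Q + V\right)$)
$42874 + M{\left(A{\left(-3 \right)},202 \right)} = 42874 + \left(202^{2} + 214 \cdot 4 \left(-1 - 3\right)^{2} + 214 \cdot 202 + 4 \left(-1 - 3\right)^{2} \cdot 202\right) = 42874 + \left(40804 + 214 \cdot 4 \left(-4\right)^{2} + 43228 + 4 \left(-4\right)^{2} \cdot 202\right) = 42874 + \left(40804 + 214 \cdot 4 \cdot 16 + 43228 + 4 \cdot 16 \cdot 202\right) = 42874 + \left(40804 + 214 \cdot 64 + 43228 + 64 \cdot 202\right) = 42874 + \left(40804 + 13696 + 43228 + 12928\right) = 42874 + 110656 = 153530$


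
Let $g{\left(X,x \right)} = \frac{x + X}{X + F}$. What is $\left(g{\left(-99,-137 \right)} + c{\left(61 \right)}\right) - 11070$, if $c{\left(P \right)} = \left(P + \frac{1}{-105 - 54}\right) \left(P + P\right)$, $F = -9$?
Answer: $- \frac{5189639}{1431} \approx -3626.6$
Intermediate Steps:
$c{\left(P \right)} = 2 P \left(- \frac{1}{159} + P\right)$ ($c{\left(P \right)} = \left(P + \frac{1}{-159}\right) 2 P = \left(P - \frac{1}{159}\right) 2 P = \left(- \frac{1}{159} + P\right) 2 P = 2 P \left(- \frac{1}{159} + P\right)$)
$g{\left(X,x \right)} = \frac{X + x}{-9 + X}$ ($g{\left(X,x \right)} = \frac{x + X}{X - 9} = \frac{X + x}{-9 + X}$)
$\left(g{\left(-99,-137 \right)} + c{\left(61 \right)}\right) - 11070 = \left(\frac{-99 - 137}{-9 - 99} + \frac{2}{159} \cdot 61 \left(-1 + 159 \cdot 61\right)\right) - 11070 = \left(\frac{1}{-108} \left(-236\right) + \frac{2}{159} \cdot 61 \left(-1 + 9699\right)\right) - 11070 = \left(\left(- \frac{1}{108}\right) \left(-236\right) + \frac{2}{159} \cdot 61 \cdot 9698\right) - 11070 = \left(\frac{59}{27} + \frac{1183156}{159}\right) - 11070 = \frac{10651531}{1431} - 11070 = - \frac{5189639}{1431}$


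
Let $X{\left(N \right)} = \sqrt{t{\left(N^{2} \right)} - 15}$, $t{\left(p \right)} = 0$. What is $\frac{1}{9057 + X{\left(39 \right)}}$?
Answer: $\frac{3019}{27343088} - \frac{i \sqrt{15}}{82029264} \approx 0.00011041 - 4.7215 \cdot 10^{-8} i$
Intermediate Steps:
$X{\left(N \right)} = i \sqrt{15}$ ($X{\left(N \right)} = \sqrt{0 - 15} = \sqrt{-15} = i \sqrt{15}$)
$\frac{1}{9057 + X{\left(39 \right)}} = \frac{1}{9057 + i \sqrt{15}}$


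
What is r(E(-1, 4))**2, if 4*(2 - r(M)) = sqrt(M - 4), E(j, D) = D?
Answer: 4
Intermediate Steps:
r(M) = 2 - sqrt(-4 + M)/4 (r(M) = 2 - sqrt(M - 4)/4 = 2 - sqrt(-4 + M)/4)
r(E(-1, 4))**2 = (2 - sqrt(-4 + 4)/4)**2 = (2 - sqrt(0)/4)**2 = (2 - 1/4*0)**2 = (2 + 0)**2 = 2**2 = 4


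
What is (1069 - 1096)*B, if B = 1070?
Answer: -28890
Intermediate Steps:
(1069 - 1096)*B = (1069 - 1096)*1070 = -27*1070 = -28890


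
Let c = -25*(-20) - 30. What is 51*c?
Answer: 23970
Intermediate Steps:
c = 470 (c = 500 - 30 = 470)
51*c = 51*470 = 23970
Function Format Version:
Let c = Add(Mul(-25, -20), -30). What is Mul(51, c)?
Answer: 23970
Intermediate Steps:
c = 470 (c = Add(500, -30) = 470)
Mul(51, c) = Mul(51, 470) = 23970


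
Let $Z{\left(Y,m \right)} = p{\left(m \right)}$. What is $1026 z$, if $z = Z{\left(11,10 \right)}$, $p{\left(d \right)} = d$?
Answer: $10260$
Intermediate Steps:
$Z{\left(Y,m \right)} = m$
$z = 10$
$1026 z = 1026 \cdot 10 = 10260$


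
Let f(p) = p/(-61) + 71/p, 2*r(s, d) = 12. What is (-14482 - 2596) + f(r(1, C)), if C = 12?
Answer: -6246253/366 ≈ -17066.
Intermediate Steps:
r(s, d) = 6 (r(s, d) = (½)*12 = 6)
f(p) = 71/p - p/61 (f(p) = p*(-1/61) + 71/p = -p/61 + 71/p = 71/p - p/61)
(-14482 - 2596) + f(r(1, C)) = (-14482 - 2596) + (71/6 - 1/61*6) = -17078 + (71*(⅙) - 6/61) = -17078 + (71/6 - 6/61) = -17078 + 4295/366 = -6246253/366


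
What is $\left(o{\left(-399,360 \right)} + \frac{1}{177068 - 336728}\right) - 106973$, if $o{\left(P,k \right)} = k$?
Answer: $- \frac{17021831581}{159660} \approx -1.0661 \cdot 10^{5}$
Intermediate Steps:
$\left(o{\left(-399,360 \right)} + \frac{1}{177068 - 336728}\right) - 106973 = \left(360 + \frac{1}{177068 - 336728}\right) - 106973 = \left(360 + \frac{1}{-159660}\right) - 106973 = \left(360 - \frac{1}{159660}\right) - 106973 = \frac{57477599}{159660} - 106973 = - \frac{17021831581}{159660}$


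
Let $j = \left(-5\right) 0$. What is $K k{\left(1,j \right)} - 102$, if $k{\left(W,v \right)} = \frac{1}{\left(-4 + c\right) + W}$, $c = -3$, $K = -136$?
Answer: $- \frac{238}{3} \approx -79.333$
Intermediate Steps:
$j = 0$
$k{\left(W,v \right)} = \frac{1}{-7 + W}$ ($k{\left(W,v \right)} = \frac{1}{\left(-4 - 3\right) + W} = \frac{1}{-7 + W}$)
$K k{\left(1,j \right)} - 102 = - \frac{136}{-7 + 1} - 102 = - \frac{136}{-6} - 102 = \left(-136\right) \left(- \frac{1}{6}\right) - 102 = \frac{68}{3} - 102 = - \frac{238}{3}$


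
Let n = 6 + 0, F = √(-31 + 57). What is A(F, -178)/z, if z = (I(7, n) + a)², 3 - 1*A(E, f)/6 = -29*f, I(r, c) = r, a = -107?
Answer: -15477/5000 ≈ -3.0954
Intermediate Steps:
F = √26 ≈ 5.0990
n = 6
A(E, f) = 18 + 174*f (A(E, f) = 18 - (-174)*f = 18 + 174*f)
z = 10000 (z = (7 - 107)² = (-100)² = 10000)
A(F, -178)/z = (18 + 174*(-178))/10000 = (18 - 30972)*(1/10000) = -30954*1/10000 = -15477/5000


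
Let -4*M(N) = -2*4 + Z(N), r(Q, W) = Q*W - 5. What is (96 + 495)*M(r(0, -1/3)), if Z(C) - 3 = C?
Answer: 2955/2 ≈ 1477.5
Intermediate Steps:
Z(C) = 3 + C
r(Q, W) = -5 + Q*W
M(N) = 5/4 - N/4 (M(N) = -(-2*4 + (3 + N))/4 = -(-8 + (3 + N))/4 = -(-5 + N)/4 = 5/4 - N/4)
(96 + 495)*M(r(0, -1/3)) = (96 + 495)*(5/4 - (-5 + 0*(-1/3))/4) = 591*(5/4 - (-5 + 0*(-1*1/3))/4) = 591*(5/4 - (-5 + 0*(-1/3))/4) = 591*(5/4 - (-5 + 0)/4) = 591*(5/4 - 1/4*(-5)) = 591*(5/4 + 5/4) = 591*(5/2) = 2955/2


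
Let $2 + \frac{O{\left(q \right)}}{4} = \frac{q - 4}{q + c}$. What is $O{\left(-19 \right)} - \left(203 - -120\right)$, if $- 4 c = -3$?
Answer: $- \frac{23795}{73} \approx -325.96$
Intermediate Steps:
$c = \frac{3}{4}$ ($c = \left(- \frac{1}{4}\right) \left(-3\right) = \frac{3}{4} \approx 0.75$)
$O{\left(q \right)} = -8 + \frac{4 \left(-4 + q\right)}{\frac{3}{4} + q}$ ($O{\left(q \right)} = -8 + 4 \frac{q - 4}{q + \frac{3}{4}} = -8 + 4 \frac{-4 + q}{\frac{3}{4} + q} = -8 + \frac{4 \left(-4 + q\right)}{\frac{3}{4} + q}$)
$O{\left(-19 \right)} - \left(203 - -120\right) = \frac{8 \left(-11 - -38\right)}{3 + 4 \left(-19\right)} - \left(203 - -120\right) = \frac{8 \left(-11 + 38\right)}{3 - 76} - \left(203 + 120\right) = 8 \frac{1}{-73} \cdot 27 - 323 = 8 \left(- \frac{1}{73}\right) 27 - 323 = - \frac{216}{73} - 323 = - \frac{23795}{73}$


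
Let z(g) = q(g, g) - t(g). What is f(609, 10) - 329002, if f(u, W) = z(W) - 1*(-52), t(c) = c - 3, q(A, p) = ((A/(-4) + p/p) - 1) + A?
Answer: -657899/2 ≈ -3.2895e+5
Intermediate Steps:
q(A, p) = 3*A/4 (q(A, p) = ((A*(-1/4) + 1) - 1) + A = ((-A/4 + 1) - 1) + A = ((1 - A/4) - 1) + A = -A/4 + A = 3*A/4)
t(c) = -3 + c
z(g) = 3 - g/4 (z(g) = 3*g/4 - (-3 + g) = 3*g/4 + (3 - g) = 3 - g/4)
f(u, W) = 55 - W/4 (f(u, W) = (3 - W/4) - 1*(-52) = (3 - W/4) + 52 = 55 - W/4)
f(609, 10) - 329002 = (55 - 1/4*10) - 329002 = (55 - 5/2) - 329002 = 105/2 - 329002 = -657899/2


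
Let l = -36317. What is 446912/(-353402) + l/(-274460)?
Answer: -54912483543/48497356460 ≈ -1.1323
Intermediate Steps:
446912/(-353402) + l/(-274460) = 446912/(-353402) - 36317/(-274460) = 446912*(-1/353402) - 36317*(-1/274460) = -223456/176701 + 36317/274460 = -54912483543/48497356460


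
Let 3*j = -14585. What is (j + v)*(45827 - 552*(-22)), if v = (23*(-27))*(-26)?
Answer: 1962492263/3 ≈ 6.5416e+8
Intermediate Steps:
v = 16146 (v = -621*(-26) = 16146)
j = -14585/3 (j = (⅓)*(-14585) = -14585/3 ≈ -4861.7)
(j + v)*(45827 - 552*(-22)) = (-14585/3 + 16146)*(45827 - 552*(-22)) = 33853*(45827 + 12144)/3 = (33853/3)*57971 = 1962492263/3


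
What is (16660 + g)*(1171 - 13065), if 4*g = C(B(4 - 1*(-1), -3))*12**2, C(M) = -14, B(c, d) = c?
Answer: -192159464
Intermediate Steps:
g = -504 (g = (-14*12**2)/4 = (-14*144)/4 = (1/4)*(-2016) = -504)
(16660 + g)*(1171 - 13065) = (16660 - 504)*(1171 - 13065) = 16156*(-11894) = -192159464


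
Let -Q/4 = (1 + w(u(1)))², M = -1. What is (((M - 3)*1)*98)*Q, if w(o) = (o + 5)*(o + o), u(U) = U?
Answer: 264992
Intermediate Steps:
w(o) = 2*o*(5 + o) (w(o) = (5 + o)*(2*o) = 2*o*(5 + o))
Q = -676 (Q = -4*(1 + 2*1*(5 + 1))² = -4*(1 + 2*1*6)² = -4*(1 + 12)² = -4*13² = -4*169 = -676)
(((M - 3)*1)*98)*Q = (((-1 - 3)*1)*98)*(-676) = (-4*1*98)*(-676) = -4*98*(-676) = -392*(-676) = 264992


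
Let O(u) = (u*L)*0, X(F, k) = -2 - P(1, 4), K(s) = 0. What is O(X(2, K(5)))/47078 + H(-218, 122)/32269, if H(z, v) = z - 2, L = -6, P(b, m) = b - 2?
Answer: -220/32269 ≈ -0.0068177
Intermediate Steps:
P(b, m) = -2 + b
X(F, k) = -1 (X(F, k) = -2 - (-2 + 1) = -2 - 1*(-1) = -2 + 1 = -1)
O(u) = 0 (O(u) = (u*(-6))*0 = -6*u*0 = 0)
H(z, v) = -2 + z
O(X(2, K(5)))/47078 + H(-218, 122)/32269 = 0/47078 + (-2 - 218)/32269 = 0*(1/47078) - 220*1/32269 = 0 - 220/32269 = -220/32269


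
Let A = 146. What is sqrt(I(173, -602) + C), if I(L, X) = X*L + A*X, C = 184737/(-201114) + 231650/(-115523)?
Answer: I*sqrt(11517886690158665259283146)/7744430874 ≈ 438.22*I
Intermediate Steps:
C = -22643143517/7744430874 (C = 184737*(-1/201114) + 231650*(-1/115523) = -61579/67038 - 231650/115523 = -22643143517/7744430874 ≈ -2.9238)
I(L, X) = 146*X + L*X (I(L, X) = X*L + 146*X = L*X + 146*X = 146*X + L*X)
sqrt(I(173, -602) + C) = sqrt(-602*(146 + 173) - 22643143517/7744430874) = sqrt(-602*319 - 22643143517/7744430874) = sqrt(-192038 - 22643143517/7744430874) = sqrt(-1487247659324729/7744430874) = I*sqrt(11517886690158665259283146)/7744430874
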